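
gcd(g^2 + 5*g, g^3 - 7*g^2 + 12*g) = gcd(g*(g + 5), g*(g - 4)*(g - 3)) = g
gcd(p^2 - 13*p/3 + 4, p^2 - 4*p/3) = p - 4/3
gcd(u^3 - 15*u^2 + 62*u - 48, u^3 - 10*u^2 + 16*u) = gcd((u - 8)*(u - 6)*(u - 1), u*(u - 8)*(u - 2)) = u - 8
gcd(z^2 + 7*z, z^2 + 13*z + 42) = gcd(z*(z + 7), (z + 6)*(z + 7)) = z + 7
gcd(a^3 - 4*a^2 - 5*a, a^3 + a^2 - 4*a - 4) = a + 1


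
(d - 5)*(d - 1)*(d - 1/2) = d^3 - 13*d^2/2 + 8*d - 5/2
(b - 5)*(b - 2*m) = b^2 - 2*b*m - 5*b + 10*m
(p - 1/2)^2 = p^2 - p + 1/4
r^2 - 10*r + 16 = (r - 8)*(r - 2)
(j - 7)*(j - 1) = j^2 - 8*j + 7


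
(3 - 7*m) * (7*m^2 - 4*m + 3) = -49*m^3 + 49*m^2 - 33*m + 9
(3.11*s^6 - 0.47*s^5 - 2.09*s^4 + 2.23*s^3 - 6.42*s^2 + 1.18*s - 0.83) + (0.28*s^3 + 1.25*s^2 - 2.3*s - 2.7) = 3.11*s^6 - 0.47*s^5 - 2.09*s^4 + 2.51*s^3 - 5.17*s^2 - 1.12*s - 3.53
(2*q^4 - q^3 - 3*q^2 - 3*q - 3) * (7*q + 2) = 14*q^5 - 3*q^4 - 23*q^3 - 27*q^2 - 27*q - 6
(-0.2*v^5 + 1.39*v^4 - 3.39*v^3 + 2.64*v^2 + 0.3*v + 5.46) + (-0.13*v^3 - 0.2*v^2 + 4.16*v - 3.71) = -0.2*v^5 + 1.39*v^4 - 3.52*v^3 + 2.44*v^2 + 4.46*v + 1.75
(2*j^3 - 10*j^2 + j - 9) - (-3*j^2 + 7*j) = 2*j^3 - 7*j^2 - 6*j - 9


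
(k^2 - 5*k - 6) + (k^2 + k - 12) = 2*k^2 - 4*k - 18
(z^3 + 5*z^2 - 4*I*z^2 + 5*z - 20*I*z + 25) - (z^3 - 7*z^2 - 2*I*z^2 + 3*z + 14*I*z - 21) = 12*z^2 - 2*I*z^2 + 2*z - 34*I*z + 46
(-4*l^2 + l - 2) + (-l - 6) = -4*l^2 - 8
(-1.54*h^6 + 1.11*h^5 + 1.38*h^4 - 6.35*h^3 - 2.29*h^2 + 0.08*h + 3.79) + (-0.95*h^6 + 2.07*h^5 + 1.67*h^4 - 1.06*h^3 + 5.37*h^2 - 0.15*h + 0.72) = -2.49*h^6 + 3.18*h^5 + 3.05*h^4 - 7.41*h^3 + 3.08*h^2 - 0.07*h + 4.51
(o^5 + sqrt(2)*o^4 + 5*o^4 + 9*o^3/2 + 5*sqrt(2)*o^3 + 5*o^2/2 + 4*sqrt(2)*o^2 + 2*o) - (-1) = o^5 + sqrt(2)*o^4 + 5*o^4 + 9*o^3/2 + 5*sqrt(2)*o^3 + 5*o^2/2 + 4*sqrt(2)*o^2 + 2*o + 1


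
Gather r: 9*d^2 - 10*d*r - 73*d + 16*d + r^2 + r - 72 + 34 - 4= 9*d^2 - 57*d + r^2 + r*(1 - 10*d) - 42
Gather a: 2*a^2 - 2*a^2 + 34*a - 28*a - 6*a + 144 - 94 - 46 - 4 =0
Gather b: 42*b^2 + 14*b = 42*b^2 + 14*b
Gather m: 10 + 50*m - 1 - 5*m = 45*m + 9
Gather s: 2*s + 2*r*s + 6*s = s*(2*r + 8)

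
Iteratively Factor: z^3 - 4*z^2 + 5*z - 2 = (z - 1)*(z^2 - 3*z + 2) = (z - 1)^2*(z - 2)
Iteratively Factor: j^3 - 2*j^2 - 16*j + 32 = (j + 4)*(j^2 - 6*j + 8) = (j - 4)*(j + 4)*(j - 2)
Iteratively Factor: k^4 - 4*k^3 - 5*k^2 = (k + 1)*(k^3 - 5*k^2) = k*(k + 1)*(k^2 - 5*k) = k^2*(k + 1)*(k - 5)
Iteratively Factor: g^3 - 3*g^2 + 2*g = (g - 2)*(g^2 - g) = g*(g - 2)*(g - 1)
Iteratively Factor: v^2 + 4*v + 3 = (v + 3)*(v + 1)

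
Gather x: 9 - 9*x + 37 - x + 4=50 - 10*x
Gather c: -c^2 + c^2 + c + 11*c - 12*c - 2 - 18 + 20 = 0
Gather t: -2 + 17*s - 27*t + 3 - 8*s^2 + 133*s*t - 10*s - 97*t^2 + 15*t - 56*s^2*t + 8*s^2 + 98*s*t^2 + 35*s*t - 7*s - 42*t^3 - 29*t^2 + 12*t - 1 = -42*t^3 + t^2*(98*s - 126) + t*(-56*s^2 + 168*s)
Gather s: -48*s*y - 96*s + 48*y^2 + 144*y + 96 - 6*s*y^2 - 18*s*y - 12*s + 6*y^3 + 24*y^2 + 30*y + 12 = s*(-6*y^2 - 66*y - 108) + 6*y^3 + 72*y^2 + 174*y + 108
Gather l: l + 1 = l + 1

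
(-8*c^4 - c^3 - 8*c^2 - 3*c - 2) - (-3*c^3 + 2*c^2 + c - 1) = -8*c^4 + 2*c^3 - 10*c^2 - 4*c - 1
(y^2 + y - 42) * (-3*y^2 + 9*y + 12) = -3*y^4 + 6*y^3 + 147*y^2 - 366*y - 504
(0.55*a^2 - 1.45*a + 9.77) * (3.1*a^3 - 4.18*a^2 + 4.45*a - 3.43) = 1.705*a^5 - 6.794*a^4 + 38.7955*a^3 - 49.1776*a^2 + 48.45*a - 33.5111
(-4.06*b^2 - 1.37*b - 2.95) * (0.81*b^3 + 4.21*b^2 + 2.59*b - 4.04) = -3.2886*b^5 - 18.2023*b^4 - 18.6726*b^3 + 0.4346*b^2 - 2.1057*b + 11.918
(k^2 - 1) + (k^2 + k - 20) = 2*k^2 + k - 21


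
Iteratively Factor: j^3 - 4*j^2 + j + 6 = (j - 2)*(j^2 - 2*j - 3) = (j - 3)*(j - 2)*(j + 1)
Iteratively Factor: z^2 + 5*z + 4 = (z + 1)*(z + 4)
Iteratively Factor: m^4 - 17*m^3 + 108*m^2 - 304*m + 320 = (m - 5)*(m^3 - 12*m^2 + 48*m - 64) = (m - 5)*(m - 4)*(m^2 - 8*m + 16) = (m - 5)*(m - 4)^2*(m - 4)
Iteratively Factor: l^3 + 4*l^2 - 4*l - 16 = (l + 2)*(l^2 + 2*l - 8) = (l - 2)*(l + 2)*(l + 4)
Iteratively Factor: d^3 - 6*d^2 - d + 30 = (d - 5)*(d^2 - d - 6) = (d - 5)*(d - 3)*(d + 2)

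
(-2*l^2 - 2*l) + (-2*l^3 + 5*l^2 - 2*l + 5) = -2*l^3 + 3*l^2 - 4*l + 5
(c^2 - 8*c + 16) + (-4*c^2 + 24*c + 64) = -3*c^2 + 16*c + 80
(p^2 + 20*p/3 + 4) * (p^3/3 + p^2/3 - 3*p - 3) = p^5/3 + 23*p^4/9 + 5*p^3/9 - 65*p^2/3 - 32*p - 12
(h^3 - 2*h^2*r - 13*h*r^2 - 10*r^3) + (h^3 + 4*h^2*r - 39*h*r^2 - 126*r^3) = 2*h^3 + 2*h^2*r - 52*h*r^2 - 136*r^3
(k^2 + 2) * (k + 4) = k^3 + 4*k^2 + 2*k + 8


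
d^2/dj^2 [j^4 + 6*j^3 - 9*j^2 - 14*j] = 12*j^2 + 36*j - 18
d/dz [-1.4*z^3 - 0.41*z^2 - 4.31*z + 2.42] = -4.2*z^2 - 0.82*z - 4.31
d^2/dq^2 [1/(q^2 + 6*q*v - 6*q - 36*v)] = 2*(-q^2 - 6*q*v + 6*q + 36*v + 4*(q + 3*v - 3)^2)/(q^2 + 6*q*v - 6*q - 36*v)^3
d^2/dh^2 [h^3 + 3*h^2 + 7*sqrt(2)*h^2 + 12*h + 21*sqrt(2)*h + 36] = 6*h + 6 + 14*sqrt(2)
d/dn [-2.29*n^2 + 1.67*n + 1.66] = 1.67 - 4.58*n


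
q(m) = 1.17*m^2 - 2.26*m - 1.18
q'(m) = 2.34*m - 2.26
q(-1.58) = 5.31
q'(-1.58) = -5.96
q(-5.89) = 52.72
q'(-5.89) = -16.04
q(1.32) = -2.12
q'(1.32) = 0.83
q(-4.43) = 31.79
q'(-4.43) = -12.63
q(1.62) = -1.77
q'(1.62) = 1.53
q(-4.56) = 33.45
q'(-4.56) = -12.93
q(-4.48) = 32.43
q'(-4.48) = -12.74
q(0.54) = -2.06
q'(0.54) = -1.00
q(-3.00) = 16.13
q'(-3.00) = -9.28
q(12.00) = 140.18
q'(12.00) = 25.82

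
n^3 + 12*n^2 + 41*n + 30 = (n + 1)*(n + 5)*(n + 6)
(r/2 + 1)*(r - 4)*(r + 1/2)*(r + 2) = r^4/2 + r^3/4 - 6*r^2 - 11*r - 4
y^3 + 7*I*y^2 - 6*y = y*(y + I)*(y + 6*I)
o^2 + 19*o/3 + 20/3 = (o + 4/3)*(o + 5)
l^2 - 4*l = l*(l - 4)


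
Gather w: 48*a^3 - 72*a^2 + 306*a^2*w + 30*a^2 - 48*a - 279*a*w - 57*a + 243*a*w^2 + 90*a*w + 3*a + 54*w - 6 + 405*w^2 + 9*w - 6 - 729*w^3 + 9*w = 48*a^3 - 42*a^2 - 102*a - 729*w^3 + w^2*(243*a + 405) + w*(306*a^2 - 189*a + 72) - 12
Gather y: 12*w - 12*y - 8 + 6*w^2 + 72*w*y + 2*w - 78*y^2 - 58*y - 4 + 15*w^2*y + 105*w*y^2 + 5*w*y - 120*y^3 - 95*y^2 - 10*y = 6*w^2 + 14*w - 120*y^3 + y^2*(105*w - 173) + y*(15*w^2 + 77*w - 80) - 12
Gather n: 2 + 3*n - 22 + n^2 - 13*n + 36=n^2 - 10*n + 16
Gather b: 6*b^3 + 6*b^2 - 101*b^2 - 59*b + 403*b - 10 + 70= 6*b^3 - 95*b^2 + 344*b + 60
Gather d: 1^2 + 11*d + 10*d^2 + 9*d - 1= 10*d^2 + 20*d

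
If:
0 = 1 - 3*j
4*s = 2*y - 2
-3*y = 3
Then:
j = 1/3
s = -1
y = -1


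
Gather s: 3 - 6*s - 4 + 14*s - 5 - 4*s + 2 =4*s - 4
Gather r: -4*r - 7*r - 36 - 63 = -11*r - 99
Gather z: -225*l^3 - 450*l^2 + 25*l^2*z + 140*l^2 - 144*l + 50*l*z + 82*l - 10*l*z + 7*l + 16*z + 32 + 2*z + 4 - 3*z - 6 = -225*l^3 - 310*l^2 - 55*l + z*(25*l^2 + 40*l + 15) + 30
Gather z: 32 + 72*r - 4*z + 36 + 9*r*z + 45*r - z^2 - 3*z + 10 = 117*r - z^2 + z*(9*r - 7) + 78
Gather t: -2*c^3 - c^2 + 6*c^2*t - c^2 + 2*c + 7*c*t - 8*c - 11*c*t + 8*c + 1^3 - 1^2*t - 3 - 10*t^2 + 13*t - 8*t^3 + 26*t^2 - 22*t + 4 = -2*c^3 - 2*c^2 + 2*c - 8*t^3 + 16*t^2 + t*(6*c^2 - 4*c - 10) + 2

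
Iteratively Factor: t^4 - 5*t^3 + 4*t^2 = (t)*(t^3 - 5*t^2 + 4*t) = t*(t - 1)*(t^2 - 4*t) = t^2*(t - 1)*(t - 4)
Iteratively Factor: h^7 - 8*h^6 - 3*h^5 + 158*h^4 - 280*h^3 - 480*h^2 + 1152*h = (h + 2)*(h^6 - 10*h^5 + 17*h^4 + 124*h^3 - 528*h^2 + 576*h) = (h - 3)*(h + 2)*(h^5 - 7*h^4 - 4*h^3 + 112*h^2 - 192*h) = h*(h - 3)*(h + 2)*(h^4 - 7*h^3 - 4*h^2 + 112*h - 192) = h*(h - 3)*(h + 2)*(h + 4)*(h^3 - 11*h^2 + 40*h - 48) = h*(h - 4)*(h - 3)*(h + 2)*(h + 4)*(h^2 - 7*h + 12) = h*(h - 4)^2*(h - 3)*(h + 2)*(h + 4)*(h - 3)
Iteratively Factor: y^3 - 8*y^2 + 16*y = (y - 4)*(y^2 - 4*y) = (y - 4)^2*(y)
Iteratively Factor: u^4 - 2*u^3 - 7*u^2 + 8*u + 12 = (u - 3)*(u^3 + u^2 - 4*u - 4) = (u - 3)*(u + 2)*(u^2 - u - 2) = (u - 3)*(u - 2)*(u + 2)*(u + 1)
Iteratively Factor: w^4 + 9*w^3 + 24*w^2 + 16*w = (w + 4)*(w^3 + 5*w^2 + 4*w) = (w + 4)^2*(w^2 + w) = w*(w + 4)^2*(w + 1)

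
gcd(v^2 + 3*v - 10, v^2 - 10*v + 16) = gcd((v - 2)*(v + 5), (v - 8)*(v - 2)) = v - 2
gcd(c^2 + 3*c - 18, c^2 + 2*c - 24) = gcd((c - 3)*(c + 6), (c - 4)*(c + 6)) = c + 6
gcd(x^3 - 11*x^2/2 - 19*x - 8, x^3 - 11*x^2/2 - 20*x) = x - 8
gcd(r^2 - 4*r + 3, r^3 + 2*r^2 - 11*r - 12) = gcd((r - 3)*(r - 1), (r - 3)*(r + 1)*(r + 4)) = r - 3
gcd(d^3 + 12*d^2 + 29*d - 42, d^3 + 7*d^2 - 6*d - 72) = d + 6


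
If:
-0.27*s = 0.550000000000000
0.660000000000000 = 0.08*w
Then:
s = -2.04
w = 8.25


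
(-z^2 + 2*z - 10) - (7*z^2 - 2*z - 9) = -8*z^2 + 4*z - 1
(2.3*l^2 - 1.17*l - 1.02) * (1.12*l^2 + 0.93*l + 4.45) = 2.576*l^4 + 0.8286*l^3 + 8.0045*l^2 - 6.1551*l - 4.539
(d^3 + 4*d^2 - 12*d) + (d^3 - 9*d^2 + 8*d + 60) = 2*d^3 - 5*d^2 - 4*d + 60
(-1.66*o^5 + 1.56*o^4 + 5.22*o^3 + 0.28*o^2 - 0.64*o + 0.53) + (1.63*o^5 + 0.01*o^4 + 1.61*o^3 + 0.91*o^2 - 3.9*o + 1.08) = -0.03*o^5 + 1.57*o^4 + 6.83*o^3 + 1.19*o^2 - 4.54*o + 1.61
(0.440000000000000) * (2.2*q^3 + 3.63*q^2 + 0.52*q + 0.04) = 0.968*q^3 + 1.5972*q^2 + 0.2288*q + 0.0176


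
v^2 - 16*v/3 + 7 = (v - 3)*(v - 7/3)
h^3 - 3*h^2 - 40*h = h*(h - 8)*(h + 5)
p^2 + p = p*(p + 1)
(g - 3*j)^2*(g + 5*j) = g^3 - g^2*j - 21*g*j^2 + 45*j^3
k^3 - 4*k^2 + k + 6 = (k - 3)*(k - 2)*(k + 1)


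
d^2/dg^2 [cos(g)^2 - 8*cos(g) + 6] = 8*cos(g) - 2*cos(2*g)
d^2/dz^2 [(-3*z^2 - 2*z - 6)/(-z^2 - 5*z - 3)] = 2*(-13*z^3 - 9*z^2 + 72*z + 129)/(z^6 + 15*z^5 + 84*z^4 + 215*z^3 + 252*z^2 + 135*z + 27)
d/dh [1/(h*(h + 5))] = (-2*h - 5)/(h^2*(h^2 + 10*h + 25))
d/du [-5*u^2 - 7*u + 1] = -10*u - 7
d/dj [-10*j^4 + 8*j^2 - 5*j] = -40*j^3 + 16*j - 5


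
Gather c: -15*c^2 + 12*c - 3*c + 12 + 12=-15*c^2 + 9*c + 24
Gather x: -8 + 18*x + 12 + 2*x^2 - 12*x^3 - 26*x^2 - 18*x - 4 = -12*x^3 - 24*x^2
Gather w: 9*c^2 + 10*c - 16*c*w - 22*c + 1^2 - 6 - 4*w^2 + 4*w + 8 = 9*c^2 - 12*c - 4*w^2 + w*(4 - 16*c) + 3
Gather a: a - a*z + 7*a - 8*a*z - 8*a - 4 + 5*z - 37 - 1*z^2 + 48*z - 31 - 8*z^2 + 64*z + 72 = -9*a*z - 9*z^2 + 117*z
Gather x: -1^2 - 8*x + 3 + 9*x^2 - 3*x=9*x^2 - 11*x + 2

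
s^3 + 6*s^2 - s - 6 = (s - 1)*(s + 1)*(s + 6)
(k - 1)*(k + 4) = k^2 + 3*k - 4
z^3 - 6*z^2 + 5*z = z*(z - 5)*(z - 1)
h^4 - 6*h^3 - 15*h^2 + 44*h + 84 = (h - 7)*(h - 3)*(h + 2)^2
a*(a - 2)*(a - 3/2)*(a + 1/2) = a^4 - 3*a^3 + 5*a^2/4 + 3*a/2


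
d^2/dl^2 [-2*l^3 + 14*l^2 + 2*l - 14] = 28 - 12*l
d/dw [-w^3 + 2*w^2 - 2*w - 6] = -3*w^2 + 4*w - 2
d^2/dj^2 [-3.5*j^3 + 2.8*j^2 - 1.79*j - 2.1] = 5.6 - 21.0*j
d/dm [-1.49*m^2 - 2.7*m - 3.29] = -2.98*m - 2.7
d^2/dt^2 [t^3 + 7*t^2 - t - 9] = 6*t + 14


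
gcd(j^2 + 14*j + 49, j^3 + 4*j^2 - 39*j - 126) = j + 7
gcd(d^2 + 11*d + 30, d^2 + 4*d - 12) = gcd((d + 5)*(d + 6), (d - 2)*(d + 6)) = d + 6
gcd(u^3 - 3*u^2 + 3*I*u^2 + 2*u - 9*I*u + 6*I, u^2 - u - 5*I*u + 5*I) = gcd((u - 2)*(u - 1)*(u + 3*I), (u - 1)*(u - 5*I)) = u - 1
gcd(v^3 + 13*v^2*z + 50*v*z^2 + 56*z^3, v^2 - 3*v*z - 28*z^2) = v + 4*z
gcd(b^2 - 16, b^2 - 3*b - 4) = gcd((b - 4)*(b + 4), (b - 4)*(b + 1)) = b - 4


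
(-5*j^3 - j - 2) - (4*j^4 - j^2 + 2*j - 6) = -4*j^4 - 5*j^3 + j^2 - 3*j + 4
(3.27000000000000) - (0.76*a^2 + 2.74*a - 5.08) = -0.76*a^2 - 2.74*a + 8.35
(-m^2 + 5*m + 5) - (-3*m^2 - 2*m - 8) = 2*m^2 + 7*m + 13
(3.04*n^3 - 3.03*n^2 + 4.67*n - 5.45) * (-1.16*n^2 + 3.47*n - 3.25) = -3.5264*n^5 + 14.0636*n^4 - 25.8113*n^3 + 32.3744*n^2 - 34.089*n + 17.7125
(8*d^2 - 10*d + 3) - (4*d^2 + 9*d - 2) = 4*d^2 - 19*d + 5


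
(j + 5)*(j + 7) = j^2 + 12*j + 35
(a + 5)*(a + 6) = a^2 + 11*a + 30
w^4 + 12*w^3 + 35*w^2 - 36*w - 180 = (w - 2)*(w + 3)*(w + 5)*(w + 6)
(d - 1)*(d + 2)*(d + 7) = d^3 + 8*d^2 + 5*d - 14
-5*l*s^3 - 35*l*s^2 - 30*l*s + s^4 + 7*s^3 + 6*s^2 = s*(-5*l + s)*(s + 1)*(s + 6)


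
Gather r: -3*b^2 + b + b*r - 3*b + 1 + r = -3*b^2 - 2*b + r*(b + 1) + 1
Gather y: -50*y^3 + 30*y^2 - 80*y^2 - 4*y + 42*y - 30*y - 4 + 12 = -50*y^3 - 50*y^2 + 8*y + 8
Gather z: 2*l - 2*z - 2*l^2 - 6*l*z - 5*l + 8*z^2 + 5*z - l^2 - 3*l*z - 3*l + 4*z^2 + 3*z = -3*l^2 - 6*l + 12*z^2 + z*(6 - 9*l)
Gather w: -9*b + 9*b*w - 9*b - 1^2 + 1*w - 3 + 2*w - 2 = -18*b + w*(9*b + 3) - 6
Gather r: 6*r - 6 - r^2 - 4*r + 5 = -r^2 + 2*r - 1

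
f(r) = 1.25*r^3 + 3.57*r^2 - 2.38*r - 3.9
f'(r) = 3.75*r^2 + 7.14*r - 2.38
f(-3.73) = -10.22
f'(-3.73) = 23.16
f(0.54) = -3.95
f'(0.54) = 2.57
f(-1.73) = 4.43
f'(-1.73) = -3.51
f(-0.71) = -0.86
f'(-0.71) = -5.56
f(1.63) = 7.12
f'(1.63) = 19.22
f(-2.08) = 5.25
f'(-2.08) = -1.01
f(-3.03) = 1.31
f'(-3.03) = 10.41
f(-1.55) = 3.71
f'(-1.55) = -4.44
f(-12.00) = -1621.26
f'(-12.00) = 451.94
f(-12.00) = -1621.26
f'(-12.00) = 451.94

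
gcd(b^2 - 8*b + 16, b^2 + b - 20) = b - 4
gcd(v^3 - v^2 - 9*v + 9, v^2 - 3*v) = v - 3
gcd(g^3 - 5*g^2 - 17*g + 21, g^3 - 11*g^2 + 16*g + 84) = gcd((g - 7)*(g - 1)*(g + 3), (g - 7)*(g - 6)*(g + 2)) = g - 7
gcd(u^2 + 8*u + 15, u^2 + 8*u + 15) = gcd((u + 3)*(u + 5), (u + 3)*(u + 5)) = u^2 + 8*u + 15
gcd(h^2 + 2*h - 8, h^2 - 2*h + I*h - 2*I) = h - 2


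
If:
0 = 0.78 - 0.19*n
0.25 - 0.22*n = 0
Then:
No Solution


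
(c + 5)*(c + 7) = c^2 + 12*c + 35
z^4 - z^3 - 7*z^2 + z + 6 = (z - 3)*(z - 1)*(z + 1)*(z + 2)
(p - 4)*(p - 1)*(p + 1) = p^3 - 4*p^2 - p + 4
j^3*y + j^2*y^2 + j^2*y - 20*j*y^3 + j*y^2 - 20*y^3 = (j - 4*y)*(j + 5*y)*(j*y + y)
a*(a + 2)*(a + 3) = a^3 + 5*a^2 + 6*a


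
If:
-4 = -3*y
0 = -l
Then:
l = 0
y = 4/3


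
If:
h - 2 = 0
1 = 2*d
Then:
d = 1/2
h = 2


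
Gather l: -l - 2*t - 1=-l - 2*t - 1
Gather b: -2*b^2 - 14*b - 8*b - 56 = -2*b^2 - 22*b - 56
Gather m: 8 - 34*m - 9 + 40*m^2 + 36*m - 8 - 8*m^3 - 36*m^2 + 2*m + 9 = -8*m^3 + 4*m^2 + 4*m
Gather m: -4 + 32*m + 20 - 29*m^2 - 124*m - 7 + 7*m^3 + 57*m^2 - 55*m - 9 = 7*m^3 + 28*m^2 - 147*m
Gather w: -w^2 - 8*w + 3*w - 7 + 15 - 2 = -w^2 - 5*w + 6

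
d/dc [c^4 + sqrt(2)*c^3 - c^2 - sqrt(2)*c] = 4*c^3 + 3*sqrt(2)*c^2 - 2*c - sqrt(2)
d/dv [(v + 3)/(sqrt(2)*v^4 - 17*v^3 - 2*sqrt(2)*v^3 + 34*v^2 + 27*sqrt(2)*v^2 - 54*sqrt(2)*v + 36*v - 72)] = (sqrt(2)*v^4 - 17*v^3 - 2*sqrt(2)*v^3 + 34*v^2 + 27*sqrt(2)*v^2 - 54*sqrt(2)*v + 36*v - (v + 3)*(4*sqrt(2)*v^3 - 51*v^2 - 6*sqrt(2)*v^2 + 68*v + 54*sqrt(2)*v - 54*sqrt(2) + 36) - 72)/(sqrt(2)*v^4 - 17*v^3 - 2*sqrt(2)*v^3 + 34*v^2 + 27*sqrt(2)*v^2 - 54*sqrt(2)*v + 36*v - 72)^2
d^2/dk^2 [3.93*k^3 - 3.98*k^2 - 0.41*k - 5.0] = 23.58*k - 7.96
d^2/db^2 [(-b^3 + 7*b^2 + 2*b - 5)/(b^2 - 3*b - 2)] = 6*(4*b^3 + 3*b^2 + 15*b - 13)/(b^6 - 9*b^5 + 21*b^4 + 9*b^3 - 42*b^2 - 36*b - 8)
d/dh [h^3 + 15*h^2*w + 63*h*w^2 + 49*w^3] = 3*h^2 + 30*h*w + 63*w^2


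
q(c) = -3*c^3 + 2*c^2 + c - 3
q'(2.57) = -48.16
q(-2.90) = 84.09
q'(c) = -9*c^2 + 4*c + 1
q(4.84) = -291.45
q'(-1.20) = -16.76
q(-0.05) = -3.04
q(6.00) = -573.00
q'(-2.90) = -86.29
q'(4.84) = -190.47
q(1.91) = -14.70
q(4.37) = -210.80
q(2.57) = -38.14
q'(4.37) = -153.39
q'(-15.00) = -2084.00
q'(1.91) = -24.19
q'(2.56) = -47.74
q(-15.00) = 10557.00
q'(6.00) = -299.00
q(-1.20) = 3.86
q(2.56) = -37.66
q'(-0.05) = 0.78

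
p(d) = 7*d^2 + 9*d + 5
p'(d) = 14*d + 9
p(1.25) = 27.19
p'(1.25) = 26.50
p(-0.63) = 2.11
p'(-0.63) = 0.18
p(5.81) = 293.58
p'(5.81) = 90.34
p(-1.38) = 5.91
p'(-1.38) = -10.32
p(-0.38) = 2.59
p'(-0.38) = 3.68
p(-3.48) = 58.45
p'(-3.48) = -39.72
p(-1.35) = 5.61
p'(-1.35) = -9.90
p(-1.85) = 12.31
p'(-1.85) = -16.90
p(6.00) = 311.00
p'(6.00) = 93.00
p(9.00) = 653.00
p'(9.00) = 135.00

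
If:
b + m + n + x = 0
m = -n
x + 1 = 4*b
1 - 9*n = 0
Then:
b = 1/5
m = -1/9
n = 1/9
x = -1/5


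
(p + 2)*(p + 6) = p^2 + 8*p + 12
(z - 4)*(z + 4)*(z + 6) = z^3 + 6*z^2 - 16*z - 96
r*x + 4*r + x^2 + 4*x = (r + x)*(x + 4)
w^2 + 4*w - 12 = (w - 2)*(w + 6)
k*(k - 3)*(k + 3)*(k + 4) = k^4 + 4*k^3 - 9*k^2 - 36*k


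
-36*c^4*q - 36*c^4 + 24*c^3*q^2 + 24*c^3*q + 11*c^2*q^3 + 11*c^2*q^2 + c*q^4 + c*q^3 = (-c + q)*(6*c + q)^2*(c*q + c)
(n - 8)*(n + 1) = n^2 - 7*n - 8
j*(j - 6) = j^2 - 6*j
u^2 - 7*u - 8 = (u - 8)*(u + 1)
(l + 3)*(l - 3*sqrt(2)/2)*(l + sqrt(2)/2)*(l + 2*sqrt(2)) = l^4 + sqrt(2)*l^3 + 3*l^3 - 11*l^2/2 + 3*sqrt(2)*l^2 - 33*l/2 - 3*sqrt(2)*l - 9*sqrt(2)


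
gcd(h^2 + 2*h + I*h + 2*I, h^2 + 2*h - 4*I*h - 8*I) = h + 2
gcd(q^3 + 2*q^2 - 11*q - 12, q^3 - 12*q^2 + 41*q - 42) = q - 3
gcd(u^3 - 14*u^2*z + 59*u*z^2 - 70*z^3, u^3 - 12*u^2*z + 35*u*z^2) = u^2 - 12*u*z + 35*z^2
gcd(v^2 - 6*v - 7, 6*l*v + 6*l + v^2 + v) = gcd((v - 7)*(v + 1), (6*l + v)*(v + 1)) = v + 1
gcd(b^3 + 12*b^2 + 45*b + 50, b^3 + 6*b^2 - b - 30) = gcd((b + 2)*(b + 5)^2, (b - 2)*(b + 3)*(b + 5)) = b + 5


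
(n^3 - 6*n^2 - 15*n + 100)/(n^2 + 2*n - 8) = (n^2 - 10*n + 25)/(n - 2)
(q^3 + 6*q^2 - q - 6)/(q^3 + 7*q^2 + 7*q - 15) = (q^2 + 7*q + 6)/(q^2 + 8*q + 15)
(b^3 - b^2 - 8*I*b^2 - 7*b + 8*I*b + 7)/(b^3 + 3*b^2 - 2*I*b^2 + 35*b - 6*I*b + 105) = (b^2 - b*(1 + I) + I)/(b^2 + b*(3 + 5*I) + 15*I)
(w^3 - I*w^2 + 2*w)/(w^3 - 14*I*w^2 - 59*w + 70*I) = w*(w + I)/(w^2 - 12*I*w - 35)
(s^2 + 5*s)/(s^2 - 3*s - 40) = s/(s - 8)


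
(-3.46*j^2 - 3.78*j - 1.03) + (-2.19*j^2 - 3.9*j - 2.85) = -5.65*j^2 - 7.68*j - 3.88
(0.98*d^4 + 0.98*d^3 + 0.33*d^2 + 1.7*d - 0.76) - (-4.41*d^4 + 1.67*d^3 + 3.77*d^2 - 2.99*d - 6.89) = 5.39*d^4 - 0.69*d^3 - 3.44*d^2 + 4.69*d + 6.13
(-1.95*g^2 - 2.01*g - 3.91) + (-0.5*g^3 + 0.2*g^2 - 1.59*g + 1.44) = -0.5*g^3 - 1.75*g^2 - 3.6*g - 2.47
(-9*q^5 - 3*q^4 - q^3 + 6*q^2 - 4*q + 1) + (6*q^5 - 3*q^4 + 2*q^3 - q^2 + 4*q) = -3*q^5 - 6*q^4 + q^3 + 5*q^2 + 1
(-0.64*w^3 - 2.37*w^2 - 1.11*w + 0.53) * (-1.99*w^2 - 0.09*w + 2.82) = 1.2736*w^5 + 4.7739*w^4 + 0.6174*w^3 - 7.6382*w^2 - 3.1779*w + 1.4946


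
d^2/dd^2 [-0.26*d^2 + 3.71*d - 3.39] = -0.520000000000000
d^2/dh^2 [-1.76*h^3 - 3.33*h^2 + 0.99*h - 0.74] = -10.56*h - 6.66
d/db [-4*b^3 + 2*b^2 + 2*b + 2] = -12*b^2 + 4*b + 2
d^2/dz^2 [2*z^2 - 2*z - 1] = 4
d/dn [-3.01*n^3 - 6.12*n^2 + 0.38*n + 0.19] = -9.03*n^2 - 12.24*n + 0.38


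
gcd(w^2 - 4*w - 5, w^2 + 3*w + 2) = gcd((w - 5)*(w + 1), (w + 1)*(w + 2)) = w + 1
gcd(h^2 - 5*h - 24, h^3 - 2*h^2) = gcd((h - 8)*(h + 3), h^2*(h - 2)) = 1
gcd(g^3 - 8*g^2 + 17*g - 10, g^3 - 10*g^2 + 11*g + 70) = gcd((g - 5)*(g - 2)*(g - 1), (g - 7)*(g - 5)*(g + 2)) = g - 5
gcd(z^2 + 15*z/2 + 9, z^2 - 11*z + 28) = 1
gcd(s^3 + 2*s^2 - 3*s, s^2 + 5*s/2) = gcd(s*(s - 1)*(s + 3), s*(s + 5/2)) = s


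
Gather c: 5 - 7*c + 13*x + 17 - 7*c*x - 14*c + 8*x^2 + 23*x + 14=c*(-7*x - 21) + 8*x^2 + 36*x + 36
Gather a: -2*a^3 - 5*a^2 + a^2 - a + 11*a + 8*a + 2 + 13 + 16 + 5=-2*a^3 - 4*a^2 + 18*a + 36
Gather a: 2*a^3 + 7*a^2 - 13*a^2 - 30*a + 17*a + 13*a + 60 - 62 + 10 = 2*a^3 - 6*a^2 + 8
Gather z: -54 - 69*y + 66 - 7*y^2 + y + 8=-7*y^2 - 68*y + 20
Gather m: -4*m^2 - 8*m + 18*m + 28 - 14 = -4*m^2 + 10*m + 14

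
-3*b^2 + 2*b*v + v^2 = (-b + v)*(3*b + v)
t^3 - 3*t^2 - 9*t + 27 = (t - 3)^2*(t + 3)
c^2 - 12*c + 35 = (c - 7)*(c - 5)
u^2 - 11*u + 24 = (u - 8)*(u - 3)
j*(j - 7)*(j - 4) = j^3 - 11*j^2 + 28*j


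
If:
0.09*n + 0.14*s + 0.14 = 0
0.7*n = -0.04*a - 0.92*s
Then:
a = 4.22222222222222*s + 27.2222222222222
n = -1.55555555555556*s - 1.55555555555556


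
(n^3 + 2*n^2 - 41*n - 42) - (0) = n^3 + 2*n^2 - 41*n - 42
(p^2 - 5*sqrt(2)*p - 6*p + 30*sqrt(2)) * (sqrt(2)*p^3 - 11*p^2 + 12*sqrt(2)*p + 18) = sqrt(2)*p^5 - 21*p^4 - 6*sqrt(2)*p^4 + 67*sqrt(2)*p^3 + 126*p^3 - 402*sqrt(2)*p^2 - 102*p^2 - 90*sqrt(2)*p + 612*p + 540*sqrt(2)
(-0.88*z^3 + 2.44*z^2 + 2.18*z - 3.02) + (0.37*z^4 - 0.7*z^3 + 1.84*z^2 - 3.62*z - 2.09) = 0.37*z^4 - 1.58*z^3 + 4.28*z^2 - 1.44*z - 5.11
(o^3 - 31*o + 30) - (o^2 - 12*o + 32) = o^3 - o^2 - 19*o - 2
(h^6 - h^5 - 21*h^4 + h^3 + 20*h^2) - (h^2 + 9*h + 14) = h^6 - h^5 - 21*h^4 + h^3 + 19*h^2 - 9*h - 14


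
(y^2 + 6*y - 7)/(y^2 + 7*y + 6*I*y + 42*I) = (y - 1)/(y + 6*I)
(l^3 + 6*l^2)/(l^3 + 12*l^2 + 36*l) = l/(l + 6)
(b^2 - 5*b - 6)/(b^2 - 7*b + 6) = (b + 1)/(b - 1)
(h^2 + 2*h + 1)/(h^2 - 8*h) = (h^2 + 2*h + 1)/(h*(h - 8))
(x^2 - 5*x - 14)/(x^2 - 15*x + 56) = (x + 2)/(x - 8)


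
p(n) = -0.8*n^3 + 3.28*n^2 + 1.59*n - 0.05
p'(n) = -2.4*n^2 + 6.56*n + 1.59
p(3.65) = 10.55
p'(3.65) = -6.44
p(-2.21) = 21.09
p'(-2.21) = -24.63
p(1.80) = 8.77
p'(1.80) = 5.62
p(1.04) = 4.25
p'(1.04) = 5.82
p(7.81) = -168.67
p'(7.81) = -93.57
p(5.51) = -25.54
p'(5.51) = -35.13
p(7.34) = -128.02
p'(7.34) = -79.56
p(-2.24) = 21.84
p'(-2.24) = -25.15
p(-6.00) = 281.29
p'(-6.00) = -124.17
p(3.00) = 12.64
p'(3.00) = -0.33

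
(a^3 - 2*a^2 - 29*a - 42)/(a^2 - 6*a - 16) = (a^2 - 4*a - 21)/(a - 8)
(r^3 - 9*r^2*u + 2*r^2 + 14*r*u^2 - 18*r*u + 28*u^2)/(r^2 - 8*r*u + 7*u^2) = (r^2 - 2*r*u + 2*r - 4*u)/(r - u)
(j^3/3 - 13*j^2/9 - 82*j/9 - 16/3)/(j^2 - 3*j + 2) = (3*j^3 - 13*j^2 - 82*j - 48)/(9*(j^2 - 3*j + 2))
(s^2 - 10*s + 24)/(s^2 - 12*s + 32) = (s - 6)/(s - 8)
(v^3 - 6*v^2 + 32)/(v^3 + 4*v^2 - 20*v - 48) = (v - 4)/(v + 6)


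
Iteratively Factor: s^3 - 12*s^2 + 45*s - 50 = (s - 5)*(s^2 - 7*s + 10) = (s - 5)*(s - 2)*(s - 5)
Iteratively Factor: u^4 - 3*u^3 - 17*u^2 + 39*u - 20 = (u + 4)*(u^3 - 7*u^2 + 11*u - 5) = (u - 1)*(u + 4)*(u^2 - 6*u + 5) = (u - 1)^2*(u + 4)*(u - 5)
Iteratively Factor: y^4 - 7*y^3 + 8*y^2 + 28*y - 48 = (y - 3)*(y^3 - 4*y^2 - 4*y + 16) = (y - 3)*(y - 2)*(y^2 - 2*y - 8) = (y - 3)*(y - 2)*(y + 2)*(y - 4)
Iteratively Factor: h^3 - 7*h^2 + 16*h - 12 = (h - 2)*(h^2 - 5*h + 6) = (h - 2)^2*(h - 3)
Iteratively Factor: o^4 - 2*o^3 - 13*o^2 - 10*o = (o - 5)*(o^3 + 3*o^2 + 2*o) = (o - 5)*(o + 2)*(o^2 + o) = (o - 5)*(o + 1)*(o + 2)*(o)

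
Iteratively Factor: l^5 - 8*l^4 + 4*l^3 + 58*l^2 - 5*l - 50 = (l - 5)*(l^4 - 3*l^3 - 11*l^2 + 3*l + 10) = (l - 5)*(l - 1)*(l^3 - 2*l^2 - 13*l - 10) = (l - 5)*(l - 1)*(l + 1)*(l^2 - 3*l - 10) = (l - 5)^2*(l - 1)*(l + 1)*(l + 2)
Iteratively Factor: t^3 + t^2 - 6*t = (t - 2)*(t^2 + 3*t) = (t - 2)*(t + 3)*(t)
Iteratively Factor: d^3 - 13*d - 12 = (d - 4)*(d^2 + 4*d + 3) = (d - 4)*(d + 3)*(d + 1)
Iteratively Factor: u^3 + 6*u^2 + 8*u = (u)*(u^2 + 6*u + 8) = u*(u + 4)*(u + 2)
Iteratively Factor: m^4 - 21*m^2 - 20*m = (m + 4)*(m^3 - 4*m^2 - 5*m) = (m + 1)*(m + 4)*(m^2 - 5*m) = m*(m + 1)*(m + 4)*(m - 5)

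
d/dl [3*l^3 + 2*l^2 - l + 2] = 9*l^2 + 4*l - 1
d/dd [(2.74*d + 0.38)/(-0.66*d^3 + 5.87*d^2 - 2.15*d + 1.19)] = (3.6168*d^3 - 15.3314*d^2 - 4.4612*d + 4.0776)/(0.4356*d^6 - 7.7484*d^5 + 37.2949*d^4 - 26.8118*d^3 + 18.5931*d^2 - 5.117*d + 1.4161)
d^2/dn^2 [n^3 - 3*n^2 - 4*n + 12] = 6*n - 6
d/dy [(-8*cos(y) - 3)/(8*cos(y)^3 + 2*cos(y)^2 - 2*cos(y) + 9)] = 2*(-64*cos(y)^3 - 44*cos(y)^2 - 6*cos(y) + 39)*sin(y)/(4*cos(y) + cos(2*y) + 2*cos(3*y) + 10)^2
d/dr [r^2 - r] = 2*r - 1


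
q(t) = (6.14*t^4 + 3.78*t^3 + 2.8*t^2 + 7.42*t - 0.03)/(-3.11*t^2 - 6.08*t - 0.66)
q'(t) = (6.22*t + 6.08)*(6.14*t^4 + 3.78*t^3 + 2.8*t^2 + 7.42*t - 0.03)/(-3.11*t^2 - 6.08*t - 0.66)^2 + (24.56*t^3 + 11.34*t^2 + 5.6*t + 7.42)/(-3.11*t^2 - 6.08*t - 0.66)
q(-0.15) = -5.99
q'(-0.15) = -132.17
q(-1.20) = 0.60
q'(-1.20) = -12.16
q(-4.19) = -54.81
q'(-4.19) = 17.74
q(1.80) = -5.02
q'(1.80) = -5.11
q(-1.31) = 2.36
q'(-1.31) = -20.60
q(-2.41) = -37.48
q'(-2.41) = -12.28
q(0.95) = -1.92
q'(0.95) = -2.27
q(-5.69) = -86.71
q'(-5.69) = 24.57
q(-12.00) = -322.47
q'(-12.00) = 49.95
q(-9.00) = -190.49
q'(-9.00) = 38.02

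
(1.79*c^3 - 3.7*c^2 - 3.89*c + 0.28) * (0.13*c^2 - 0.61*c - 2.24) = 0.2327*c^5 - 1.5729*c^4 - 2.2583*c^3 + 10.6973*c^2 + 8.5428*c - 0.6272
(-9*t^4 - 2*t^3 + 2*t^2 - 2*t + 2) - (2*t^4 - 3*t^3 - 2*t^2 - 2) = -11*t^4 + t^3 + 4*t^2 - 2*t + 4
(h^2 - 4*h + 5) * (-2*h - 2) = -2*h^3 + 6*h^2 - 2*h - 10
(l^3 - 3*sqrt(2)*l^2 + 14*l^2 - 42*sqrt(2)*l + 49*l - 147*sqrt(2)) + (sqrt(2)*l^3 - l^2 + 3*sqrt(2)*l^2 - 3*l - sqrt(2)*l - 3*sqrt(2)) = l^3 + sqrt(2)*l^3 + 13*l^2 - 43*sqrt(2)*l + 46*l - 150*sqrt(2)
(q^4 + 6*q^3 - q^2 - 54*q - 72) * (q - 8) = q^5 - 2*q^4 - 49*q^3 - 46*q^2 + 360*q + 576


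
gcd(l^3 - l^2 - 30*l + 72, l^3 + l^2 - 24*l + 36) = l^2 + 3*l - 18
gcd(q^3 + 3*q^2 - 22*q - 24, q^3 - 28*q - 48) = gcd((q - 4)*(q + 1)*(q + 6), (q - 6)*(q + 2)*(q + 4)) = 1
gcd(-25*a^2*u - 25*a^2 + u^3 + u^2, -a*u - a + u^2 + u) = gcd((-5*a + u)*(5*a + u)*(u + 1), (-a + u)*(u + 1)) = u + 1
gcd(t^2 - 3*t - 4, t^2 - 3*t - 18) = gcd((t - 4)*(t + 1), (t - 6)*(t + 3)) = 1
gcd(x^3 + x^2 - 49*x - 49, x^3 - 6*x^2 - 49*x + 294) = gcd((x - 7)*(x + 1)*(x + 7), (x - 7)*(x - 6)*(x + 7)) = x^2 - 49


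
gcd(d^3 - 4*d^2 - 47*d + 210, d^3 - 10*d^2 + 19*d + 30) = d^2 - 11*d + 30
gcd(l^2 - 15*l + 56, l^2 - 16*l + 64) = l - 8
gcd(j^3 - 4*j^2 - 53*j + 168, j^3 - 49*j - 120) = j - 8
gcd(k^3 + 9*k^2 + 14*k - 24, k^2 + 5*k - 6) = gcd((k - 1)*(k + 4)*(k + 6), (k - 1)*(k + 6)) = k^2 + 5*k - 6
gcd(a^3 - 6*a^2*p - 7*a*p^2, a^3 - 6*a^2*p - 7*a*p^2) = -a^3 + 6*a^2*p + 7*a*p^2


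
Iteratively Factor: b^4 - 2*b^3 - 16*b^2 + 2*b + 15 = (b - 1)*(b^3 - b^2 - 17*b - 15) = (b - 1)*(b + 3)*(b^2 - 4*b - 5) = (b - 1)*(b + 1)*(b + 3)*(b - 5)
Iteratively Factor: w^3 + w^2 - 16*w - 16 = (w + 4)*(w^2 - 3*w - 4) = (w + 1)*(w + 4)*(w - 4)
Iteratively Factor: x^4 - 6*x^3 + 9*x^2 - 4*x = (x)*(x^3 - 6*x^2 + 9*x - 4) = x*(x - 4)*(x^2 - 2*x + 1) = x*(x - 4)*(x - 1)*(x - 1)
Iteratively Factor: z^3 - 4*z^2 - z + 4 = (z - 1)*(z^2 - 3*z - 4) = (z - 1)*(z + 1)*(z - 4)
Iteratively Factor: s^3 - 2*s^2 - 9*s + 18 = (s + 3)*(s^2 - 5*s + 6) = (s - 3)*(s + 3)*(s - 2)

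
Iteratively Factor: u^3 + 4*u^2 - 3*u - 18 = (u - 2)*(u^2 + 6*u + 9) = (u - 2)*(u + 3)*(u + 3)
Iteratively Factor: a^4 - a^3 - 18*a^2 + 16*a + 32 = (a - 4)*(a^3 + 3*a^2 - 6*a - 8) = (a - 4)*(a - 2)*(a^2 + 5*a + 4) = (a - 4)*(a - 2)*(a + 1)*(a + 4)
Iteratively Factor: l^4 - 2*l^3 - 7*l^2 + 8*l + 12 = (l + 2)*(l^3 - 4*l^2 + l + 6) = (l - 3)*(l + 2)*(l^2 - l - 2) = (l - 3)*(l - 2)*(l + 2)*(l + 1)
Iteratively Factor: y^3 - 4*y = (y - 2)*(y^2 + 2*y) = (y - 2)*(y + 2)*(y)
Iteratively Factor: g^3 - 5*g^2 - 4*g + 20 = (g - 2)*(g^2 - 3*g - 10) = (g - 5)*(g - 2)*(g + 2)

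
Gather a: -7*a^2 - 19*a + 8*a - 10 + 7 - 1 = -7*a^2 - 11*a - 4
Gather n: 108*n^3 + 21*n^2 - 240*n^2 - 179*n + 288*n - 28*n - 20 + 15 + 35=108*n^3 - 219*n^2 + 81*n + 30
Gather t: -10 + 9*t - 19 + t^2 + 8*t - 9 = t^2 + 17*t - 38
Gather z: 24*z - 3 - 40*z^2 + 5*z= -40*z^2 + 29*z - 3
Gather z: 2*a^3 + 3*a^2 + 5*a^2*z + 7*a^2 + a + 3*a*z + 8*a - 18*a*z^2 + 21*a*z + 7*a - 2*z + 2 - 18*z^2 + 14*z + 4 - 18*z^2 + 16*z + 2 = 2*a^3 + 10*a^2 + 16*a + z^2*(-18*a - 36) + z*(5*a^2 + 24*a + 28) + 8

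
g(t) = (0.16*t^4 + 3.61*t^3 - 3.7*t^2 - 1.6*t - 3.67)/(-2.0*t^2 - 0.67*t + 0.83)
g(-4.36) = 9.00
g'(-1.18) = 19.34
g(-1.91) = 7.16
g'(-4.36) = -0.95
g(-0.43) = -5.28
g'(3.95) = -2.45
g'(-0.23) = 1.91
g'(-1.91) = 0.45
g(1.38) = 0.73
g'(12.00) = -3.70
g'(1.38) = -3.85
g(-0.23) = -4.03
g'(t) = (4.0*t + 0.67)*(0.16*t^4 + 3.61*t^3 - 3.7*t^2 - 1.6*t - 3.67)/(-2.0*t^2 - 0.67*t + 0.83)^2 + (0.64*t^3 + 10.83*t^2 - 7.4*t - 1.6)/(-2.0*t^2 - 0.67*t + 0.83) = (-0.64*t^5 - 7.5416*t^4 - 4.3062*t^3 + 8.2679*t^2 - 20.822*t - 3.7869)/(4.0*t^4 + 2.68*t^3 - 2.8711*t^2 - 1.1122*t + 0.6889)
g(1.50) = 0.30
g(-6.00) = 10.42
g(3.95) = -5.87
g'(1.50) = -3.39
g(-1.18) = 10.78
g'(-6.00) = -0.76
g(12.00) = -30.49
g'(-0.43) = 12.12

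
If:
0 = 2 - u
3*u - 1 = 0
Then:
No Solution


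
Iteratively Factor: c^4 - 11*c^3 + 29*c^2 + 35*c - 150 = (c - 5)*(c^3 - 6*c^2 - c + 30) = (c - 5)*(c - 3)*(c^2 - 3*c - 10) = (c - 5)^2*(c - 3)*(c + 2)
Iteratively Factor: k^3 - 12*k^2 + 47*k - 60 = (k - 5)*(k^2 - 7*k + 12) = (k - 5)*(k - 4)*(k - 3)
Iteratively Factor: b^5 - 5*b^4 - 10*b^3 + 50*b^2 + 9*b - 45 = (b + 1)*(b^4 - 6*b^3 - 4*b^2 + 54*b - 45) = (b - 5)*(b + 1)*(b^3 - b^2 - 9*b + 9) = (b - 5)*(b + 1)*(b + 3)*(b^2 - 4*b + 3) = (b - 5)*(b - 3)*(b + 1)*(b + 3)*(b - 1)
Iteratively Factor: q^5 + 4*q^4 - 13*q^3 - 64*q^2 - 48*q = (q)*(q^4 + 4*q^3 - 13*q^2 - 64*q - 48) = q*(q + 3)*(q^3 + q^2 - 16*q - 16) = q*(q + 1)*(q + 3)*(q^2 - 16) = q*(q - 4)*(q + 1)*(q + 3)*(q + 4)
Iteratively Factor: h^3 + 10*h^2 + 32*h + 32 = (h + 2)*(h^2 + 8*h + 16) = (h + 2)*(h + 4)*(h + 4)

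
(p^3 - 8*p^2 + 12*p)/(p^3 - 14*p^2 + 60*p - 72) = p/(p - 6)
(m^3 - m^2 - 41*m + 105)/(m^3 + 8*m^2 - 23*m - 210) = (m - 3)/(m + 6)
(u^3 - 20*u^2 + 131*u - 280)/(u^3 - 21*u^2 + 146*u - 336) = (u - 5)/(u - 6)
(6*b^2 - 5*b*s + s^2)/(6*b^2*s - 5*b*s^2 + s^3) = 1/s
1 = 1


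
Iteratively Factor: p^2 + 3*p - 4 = (p + 4)*(p - 1)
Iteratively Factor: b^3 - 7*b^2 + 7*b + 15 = (b - 3)*(b^2 - 4*b - 5) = (b - 3)*(b + 1)*(b - 5)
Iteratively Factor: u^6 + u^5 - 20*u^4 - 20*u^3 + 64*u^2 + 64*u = (u + 1)*(u^5 - 20*u^3 + 64*u) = (u - 2)*(u + 1)*(u^4 + 2*u^3 - 16*u^2 - 32*u) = u*(u - 2)*(u + 1)*(u^3 + 2*u^2 - 16*u - 32) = u*(u - 2)*(u + 1)*(u + 4)*(u^2 - 2*u - 8) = u*(u - 4)*(u - 2)*(u + 1)*(u + 4)*(u + 2)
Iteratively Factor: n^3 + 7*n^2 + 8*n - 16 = (n - 1)*(n^2 + 8*n + 16) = (n - 1)*(n + 4)*(n + 4)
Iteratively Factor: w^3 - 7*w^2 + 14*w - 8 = (w - 4)*(w^2 - 3*w + 2) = (w - 4)*(w - 1)*(w - 2)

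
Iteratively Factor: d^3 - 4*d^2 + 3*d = (d - 1)*(d^2 - 3*d) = d*(d - 1)*(d - 3)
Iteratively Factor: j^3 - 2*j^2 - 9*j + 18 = (j + 3)*(j^2 - 5*j + 6) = (j - 2)*(j + 3)*(j - 3)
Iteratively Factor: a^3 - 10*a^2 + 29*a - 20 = (a - 1)*(a^2 - 9*a + 20) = (a - 5)*(a - 1)*(a - 4)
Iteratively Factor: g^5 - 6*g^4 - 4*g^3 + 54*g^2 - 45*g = (g)*(g^4 - 6*g^3 - 4*g^2 + 54*g - 45) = g*(g - 1)*(g^3 - 5*g^2 - 9*g + 45) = g*(g - 3)*(g - 1)*(g^2 - 2*g - 15) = g*(g - 5)*(g - 3)*(g - 1)*(g + 3)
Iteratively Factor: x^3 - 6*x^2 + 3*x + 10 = (x + 1)*(x^2 - 7*x + 10) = (x - 5)*(x + 1)*(x - 2)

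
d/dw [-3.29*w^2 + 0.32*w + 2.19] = 0.32 - 6.58*w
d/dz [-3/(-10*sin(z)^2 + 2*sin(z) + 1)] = 6*(1 - 10*sin(z))*cos(z)/(-10*sin(z)^2 + 2*sin(z) + 1)^2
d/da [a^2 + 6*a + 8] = 2*a + 6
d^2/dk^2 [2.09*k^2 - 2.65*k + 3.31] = 4.18000000000000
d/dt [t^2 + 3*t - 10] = 2*t + 3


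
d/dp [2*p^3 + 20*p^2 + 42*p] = 6*p^2 + 40*p + 42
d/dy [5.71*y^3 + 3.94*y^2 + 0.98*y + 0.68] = 17.13*y^2 + 7.88*y + 0.98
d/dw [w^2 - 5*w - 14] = 2*w - 5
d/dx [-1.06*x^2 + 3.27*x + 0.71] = 3.27 - 2.12*x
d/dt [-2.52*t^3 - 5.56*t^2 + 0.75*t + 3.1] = -7.56*t^2 - 11.12*t + 0.75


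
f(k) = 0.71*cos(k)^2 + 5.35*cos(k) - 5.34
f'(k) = -1.42*sin(k)*cos(k) - 5.35*sin(k)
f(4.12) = -8.11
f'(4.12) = 3.78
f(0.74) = -1.00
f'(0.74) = -4.31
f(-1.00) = -2.24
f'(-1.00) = 5.15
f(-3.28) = -9.94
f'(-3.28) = -0.54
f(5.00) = -3.77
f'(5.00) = 5.52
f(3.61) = -9.55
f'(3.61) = 1.84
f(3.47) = -9.77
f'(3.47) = 1.29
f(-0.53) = -0.20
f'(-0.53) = 3.32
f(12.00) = -0.32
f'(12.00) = 3.51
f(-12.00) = -0.32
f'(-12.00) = -3.51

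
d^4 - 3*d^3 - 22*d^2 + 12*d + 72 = (d - 6)*(d - 2)*(d + 2)*(d + 3)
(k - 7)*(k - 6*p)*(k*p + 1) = k^3*p - 6*k^2*p^2 - 7*k^2*p + k^2 + 42*k*p^2 - 6*k*p - 7*k + 42*p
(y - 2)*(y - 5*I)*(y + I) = y^3 - 2*y^2 - 4*I*y^2 + 5*y + 8*I*y - 10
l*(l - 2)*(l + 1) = l^3 - l^2 - 2*l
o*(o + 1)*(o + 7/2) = o^3 + 9*o^2/2 + 7*o/2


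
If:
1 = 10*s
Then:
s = 1/10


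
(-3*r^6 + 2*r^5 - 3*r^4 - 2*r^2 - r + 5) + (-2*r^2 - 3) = -3*r^6 + 2*r^5 - 3*r^4 - 4*r^2 - r + 2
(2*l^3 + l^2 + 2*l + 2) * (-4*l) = -8*l^4 - 4*l^3 - 8*l^2 - 8*l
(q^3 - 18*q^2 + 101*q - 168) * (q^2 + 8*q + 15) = q^5 - 10*q^4 - 28*q^3 + 370*q^2 + 171*q - 2520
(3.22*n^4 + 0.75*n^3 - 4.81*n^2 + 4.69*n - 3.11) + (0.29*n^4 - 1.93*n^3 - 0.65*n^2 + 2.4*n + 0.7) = 3.51*n^4 - 1.18*n^3 - 5.46*n^2 + 7.09*n - 2.41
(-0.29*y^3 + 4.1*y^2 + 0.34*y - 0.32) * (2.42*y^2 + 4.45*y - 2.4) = -0.7018*y^5 + 8.6315*y^4 + 19.7638*y^3 - 9.1014*y^2 - 2.24*y + 0.768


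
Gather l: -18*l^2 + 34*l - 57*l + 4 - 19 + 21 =-18*l^2 - 23*l + 6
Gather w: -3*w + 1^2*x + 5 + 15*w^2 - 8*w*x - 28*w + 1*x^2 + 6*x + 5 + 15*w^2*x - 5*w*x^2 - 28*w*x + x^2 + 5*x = w^2*(15*x + 15) + w*(-5*x^2 - 36*x - 31) + 2*x^2 + 12*x + 10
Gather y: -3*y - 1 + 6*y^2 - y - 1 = 6*y^2 - 4*y - 2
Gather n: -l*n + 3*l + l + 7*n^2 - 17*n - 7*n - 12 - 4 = 4*l + 7*n^2 + n*(-l - 24) - 16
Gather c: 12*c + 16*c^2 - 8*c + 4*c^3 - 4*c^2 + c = 4*c^3 + 12*c^2 + 5*c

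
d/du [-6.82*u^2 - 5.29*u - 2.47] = -13.64*u - 5.29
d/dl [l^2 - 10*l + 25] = 2*l - 10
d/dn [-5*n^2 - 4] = -10*n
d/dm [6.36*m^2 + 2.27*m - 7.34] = 12.72*m + 2.27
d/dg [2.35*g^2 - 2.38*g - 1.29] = 4.7*g - 2.38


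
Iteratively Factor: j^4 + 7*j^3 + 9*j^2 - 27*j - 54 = (j + 3)*(j^3 + 4*j^2 - 3*j - 18) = (j - 2)*(j + 3)*(j^2 + 6*j + 9) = (j - 2)*(j + 3)^2*(j + 3)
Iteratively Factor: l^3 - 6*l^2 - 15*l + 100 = (l - 5)*(l^2 - l - 20) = (l - 5)*(l + 4)*(l - 5)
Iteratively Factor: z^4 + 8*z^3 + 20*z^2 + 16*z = (z + 2)*(z^3 + 6*z^2 + 8*z) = (z + 2)^2*(z^2 + 4*z) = (z + 2)^2*(z + 4)*(z)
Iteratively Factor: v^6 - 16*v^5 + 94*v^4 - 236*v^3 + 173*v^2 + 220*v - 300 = (v - 3)*(v^5 - 13*v^4 + 55*v^3 - 71*v^2 - 40*v + 100) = (v - 3)*(v - 2)*(v^4 - 11*v^3 + 33*v^2 - 5*v - 50) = (v - 5)*(v - 3)*(v - 2)*(v^3 - 6*v^2 + 3*v + 10) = (v - 5)*(v - 3)*(v - 2)^2*(v^2 - 4*v - 5) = (v - 5)*(v - 3)*(v - 2)^2*(v + 1)*(v - 5)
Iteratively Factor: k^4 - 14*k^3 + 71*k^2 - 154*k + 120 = (k - 5)*(k^3 - 9*k^2 + 26*k - 24) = (k - 5)*(k - 2)*(k^2 - 7*k + 12) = (k - 5)*(k - 4)*(k - 2)*(k - 3)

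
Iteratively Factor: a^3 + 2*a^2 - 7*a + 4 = (a + 4)*(a^2 - 2*a + 1) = (a - 1)*(a + 4)*(a - 1)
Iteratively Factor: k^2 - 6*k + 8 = (k - 2)*(k - 4)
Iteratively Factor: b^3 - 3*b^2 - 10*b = (b)*(b^2 - 3*b - 10) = b*(b - 5)*(b + 2)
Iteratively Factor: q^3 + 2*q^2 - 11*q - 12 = (q + 1)*(q^2 + q - 12) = (q - 3)*(q + 1)*(q + 4)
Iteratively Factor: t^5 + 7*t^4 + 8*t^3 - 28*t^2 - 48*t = (t + 3)*(t^4 + 4*t^3 - 4*t^2 - 16*t) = (t - 2)*(t + 3)*(t^3 + 6*t^2 + 8*t) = t*(t - 2)*(t + 3)*(t^2 + 6*t + 8) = t*(t - 2)*(t + 2)*(t + 3)*(t + 4)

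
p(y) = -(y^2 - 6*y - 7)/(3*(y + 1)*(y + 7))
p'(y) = -(2*y - 6)/(3*(y + 1)*(y + 7)) + (y^2 - 6*y - 7)/(3*(y + 1)*(y + 7)^2) + (y^2 - 6*y - 7)/(3*(y + 1)^2*(y + 7))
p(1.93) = 0.19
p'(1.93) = -0.06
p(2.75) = 0.15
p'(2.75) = -0.05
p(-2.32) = 0.66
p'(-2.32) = -0.21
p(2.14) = 0.18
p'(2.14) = -0.06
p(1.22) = 0.23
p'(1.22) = -0.07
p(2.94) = 0.14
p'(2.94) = -0.05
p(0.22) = 0.31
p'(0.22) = -0.09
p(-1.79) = 0.56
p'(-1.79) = -0.17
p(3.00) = 0.13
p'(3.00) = -0.05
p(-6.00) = 4.33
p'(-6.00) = -4.67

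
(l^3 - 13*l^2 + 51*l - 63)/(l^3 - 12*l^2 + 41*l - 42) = (l - 3)/(l - 2)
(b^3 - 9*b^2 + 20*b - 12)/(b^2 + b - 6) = (b^2 - 7*b + 6)/(b + 3)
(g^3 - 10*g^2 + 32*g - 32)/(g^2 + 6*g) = (g^3 - 10*g^2 + 32*g - 32)/(g*(g + 6))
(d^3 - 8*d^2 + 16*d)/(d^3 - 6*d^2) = (d^2 - 8*d + 16)/(d*(d - 6))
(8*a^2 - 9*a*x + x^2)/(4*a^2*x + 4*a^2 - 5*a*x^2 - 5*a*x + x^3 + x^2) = (-8*a + x)/(-4*a*x - 4*a + x^2 + x)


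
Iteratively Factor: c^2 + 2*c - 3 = (c - 1)*(c + 3)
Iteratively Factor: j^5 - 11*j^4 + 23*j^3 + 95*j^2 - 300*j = (j)*(j^4 - 11*j^3 + 23*j^2 + 95*j - 300) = j*(j + 3)*(j^3 - 14*j^2 + 65*j - 100) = j*(j - 5)*(j + 3)*(j^2 - 9*j + 20) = j*(j - 5)^2*(j + 3)*(j - 4)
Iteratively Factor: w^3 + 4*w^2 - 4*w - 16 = (w + 4)*(w^2 - 4) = (w - 2)*(w + 4)*(w + 2)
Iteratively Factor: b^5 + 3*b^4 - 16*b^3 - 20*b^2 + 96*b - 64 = (b - 2)*(b^4 + 5*b^3 - 6*b^2 - 32*b + 32) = (b - 2)*(b + 4)*(b^3 + b^2 - 10*b + 8) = (b - 2)*(b + 4)^2*(b^2 - 3*b + 2) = (b - 2)^2*(b + 4)^2*(b - 1)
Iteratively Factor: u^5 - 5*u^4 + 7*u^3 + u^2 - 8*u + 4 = (u - 2)*(u^4 - 3*u^3 + u^2 + 3*u - 2) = (u - 2)*(u + 1)*(u^3 - 4*u^2 + 5*u - 2) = (u - 2)*(u - 1)*(u + 1)*(u^2 - 3*u + 2) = (u - 2)*(u - 1)^2*(u + 1)*(u - 2)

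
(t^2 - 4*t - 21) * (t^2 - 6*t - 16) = t^4 - 10*t^3 - 13*t^2 + 190*t + 336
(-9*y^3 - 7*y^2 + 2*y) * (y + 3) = -9*y^4 - 34*y^3 - 19*y^2 + 6*y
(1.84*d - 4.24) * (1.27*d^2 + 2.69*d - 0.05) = 2.3368*d^3 - 0.4352*d^2 - 11.4976*d + 0.212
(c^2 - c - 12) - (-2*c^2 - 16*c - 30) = 3*c^2 + 15*c + 18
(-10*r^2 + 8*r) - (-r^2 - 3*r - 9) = -9*r^2 + 11*r + 9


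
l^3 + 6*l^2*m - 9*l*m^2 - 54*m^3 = (l - 3*m)*(l + 3*m)*(l + 6*m)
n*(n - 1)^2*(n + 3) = n^4 + n^3 - 5*n^2 + 3*n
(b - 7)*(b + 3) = b^2 - 4*b - 21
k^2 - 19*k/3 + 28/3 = (k - 4)*(k - 7/3)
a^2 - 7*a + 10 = (a - 5)*(a - 2)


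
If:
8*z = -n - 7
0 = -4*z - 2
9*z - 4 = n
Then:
No Solution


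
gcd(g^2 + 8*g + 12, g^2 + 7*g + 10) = g + 2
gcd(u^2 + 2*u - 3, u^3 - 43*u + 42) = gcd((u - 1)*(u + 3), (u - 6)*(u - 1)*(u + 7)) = u - 1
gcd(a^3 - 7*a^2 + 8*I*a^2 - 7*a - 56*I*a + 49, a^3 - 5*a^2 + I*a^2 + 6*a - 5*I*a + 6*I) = a + I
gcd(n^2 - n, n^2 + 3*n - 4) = n - 1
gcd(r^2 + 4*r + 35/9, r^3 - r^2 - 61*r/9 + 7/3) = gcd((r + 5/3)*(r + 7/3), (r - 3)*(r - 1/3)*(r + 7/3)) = r + 7/3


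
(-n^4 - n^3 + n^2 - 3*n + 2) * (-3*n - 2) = 3*n^5 + 5*n^4 - n^3 + 7*n^2 - 4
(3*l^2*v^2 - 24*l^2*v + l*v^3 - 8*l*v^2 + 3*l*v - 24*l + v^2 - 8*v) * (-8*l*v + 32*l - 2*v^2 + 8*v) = -24*l^3*v^3 + 288*l^3*v^2 - 768*l^3*v - 14*l^2*v^4 + 168*l^2*v^3 - 472*l^2*v^2 + 288*l^2*v - 768*l^2 - 2*l*v^5 + 24*l*v^4 - 78*l*v^3 + 168*l*v^2 - 448*l*v - 2*v^4 + 24*v^3 - 64*v^2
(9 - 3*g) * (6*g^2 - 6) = -18*g^3 + 54*g^2 + 18*g - 54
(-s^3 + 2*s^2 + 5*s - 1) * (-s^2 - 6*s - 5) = s^5 + 4*s^4 - 12*s^3 - 39*s^2 - 19*s + 5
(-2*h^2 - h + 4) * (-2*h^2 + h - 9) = 4*h^4 + 9*h^2 + 13*h - 36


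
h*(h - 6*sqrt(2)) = h^2 - 6*sqrt(2)*h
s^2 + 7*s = s*(s + 7)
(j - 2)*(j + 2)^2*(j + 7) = j^4 + 9*j^3 + 10*j^2 - 36*j - 56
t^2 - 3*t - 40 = (t - 8)*(t + 5)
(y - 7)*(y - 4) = y^2 - 11*y + 28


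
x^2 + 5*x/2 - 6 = (x - 3/2)*(x + 4)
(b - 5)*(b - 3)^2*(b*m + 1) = b^4*m - 11*b^3*m + b^3 + 39*b^2*m - 11*b^2 - 45*b*m + 39*b - 45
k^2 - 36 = (k - 6)*(k + 6)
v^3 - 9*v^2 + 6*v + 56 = (v - 7)*(v - 4)*(v + 2)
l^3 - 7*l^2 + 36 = (l - 6)*(l - 3)*(l + 2)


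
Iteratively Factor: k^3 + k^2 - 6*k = (k)*(k^2 + k - 6) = k*(k - 2)*(k + 3)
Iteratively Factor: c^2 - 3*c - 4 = (c - 4)*(c + 1)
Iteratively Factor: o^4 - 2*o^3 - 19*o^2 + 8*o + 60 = (o + 3)*(o^3 - 5*o^2 - 4*o + 20) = (o - 2)*(o + 3)*(o^2 - 3*o - 10) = (o - 5)*(o - 2)*(o + 3)*(o + 2)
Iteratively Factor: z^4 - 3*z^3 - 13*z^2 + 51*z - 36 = (z - 3)*(z^3 - 13*z + 12) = (z - 3)*(z - 1)*(z^2 + z - 12) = (z - 3)*(z - 1)*(z + 4)*(z - 3)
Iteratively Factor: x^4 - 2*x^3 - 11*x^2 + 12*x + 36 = (x - 3)*(x^3 + x^2 - 8*x - 12) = (x - 3)^2*(x^2 + 4*x + 4) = (x - 3)^2*(x + 2)*(x + 2)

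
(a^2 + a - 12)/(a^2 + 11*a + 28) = (a - 3)/(a + 7)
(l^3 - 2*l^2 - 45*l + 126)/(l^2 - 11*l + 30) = (l^2 + 4*l - 21)/(l - 5)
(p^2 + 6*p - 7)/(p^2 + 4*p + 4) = (p^2 + 6*p - 7)/(p^2 + 4*p + 4)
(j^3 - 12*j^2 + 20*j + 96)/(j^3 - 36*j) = (j^2 - 6*j - 16)/(j*(j + 6))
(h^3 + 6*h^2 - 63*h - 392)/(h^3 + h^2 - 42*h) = (h^2 - h - 56)/(h*(h - 6))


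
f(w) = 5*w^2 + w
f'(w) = 10*w + 1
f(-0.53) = 0.87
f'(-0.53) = -4.30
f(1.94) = 20.76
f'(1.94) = 20.40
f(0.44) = 1.41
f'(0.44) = 5.40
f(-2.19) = 21.79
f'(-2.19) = -20.90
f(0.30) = 0.75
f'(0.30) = 4.00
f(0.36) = 1.01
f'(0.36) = 4.60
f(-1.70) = 12.75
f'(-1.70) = -16.00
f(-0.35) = 0.26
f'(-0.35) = -2.50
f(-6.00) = 174.00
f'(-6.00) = -59.00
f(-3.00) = 42.00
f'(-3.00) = -29.00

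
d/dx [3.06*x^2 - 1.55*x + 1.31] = 6.12*x - 1.55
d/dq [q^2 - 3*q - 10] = 2*q - 3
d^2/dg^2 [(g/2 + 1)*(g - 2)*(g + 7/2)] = 3*g + 7/2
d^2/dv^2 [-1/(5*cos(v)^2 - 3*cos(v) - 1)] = (-100*sin(v)^4 + 79*sin(v)^2 - 213*cos(v)/4 + 45*cos(3*v)/4 + 49)/(5*sin(v)^2 + 3*cos(v) - 4)^3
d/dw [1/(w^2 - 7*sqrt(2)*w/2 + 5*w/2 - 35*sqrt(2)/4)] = 8*(-4*w - 5 + 7*sqrt(2))/(4*w^2 - 14*sqrt(2)*w + 10*w - 35*sqrt(2))^2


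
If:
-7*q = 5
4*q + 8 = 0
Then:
No Solution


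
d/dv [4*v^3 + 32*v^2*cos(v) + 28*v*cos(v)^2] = -32*v^2*sin(v) + 12*v^2 - 28*v*sin(2*v) + 64*v*cos(v) + 28*cos(v)^2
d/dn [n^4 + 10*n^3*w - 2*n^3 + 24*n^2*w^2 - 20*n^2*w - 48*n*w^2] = 4*n^3 + 30*n^2*w - 6*n^2 + 48*n*w^2 - 40*n*w - 48*w^2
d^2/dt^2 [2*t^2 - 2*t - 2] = 4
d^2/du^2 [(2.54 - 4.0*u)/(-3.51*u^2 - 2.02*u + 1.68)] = ((1.6708 - 84.24*u)*(3.51*u^2 + 2.02*u - 1.68) + (4.0*u - 2.54)*(7.02*u + 2.02)*(14.04*u + 4.04))/(3.51*u^2 + 2.02*u - 1.68)^3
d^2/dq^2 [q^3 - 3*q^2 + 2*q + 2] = 6*q - 6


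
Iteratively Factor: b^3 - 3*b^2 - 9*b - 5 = (b + 1)*(b^2 - 4*b - 5) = (b - 5)*(b + 1)*(b + 1)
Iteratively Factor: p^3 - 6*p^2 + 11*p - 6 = (p - 2)*(p^2 - 4*p + 3) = (p - 2)*(p - 1)*(p - 3)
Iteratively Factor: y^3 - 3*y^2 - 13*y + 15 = (y - 5)*(y^2 + 2*y - 3) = (y - 5)*(y + 3)*(y - 1)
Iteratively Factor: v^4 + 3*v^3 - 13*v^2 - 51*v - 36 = (v - 4)*(v^3 + 7*v^2 + 15*v + 9) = (v - 4)*(v + 3)*(v^2 + 4*v + 3) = (v - 4)*(v + 1)*(v + 3)*(v + 3)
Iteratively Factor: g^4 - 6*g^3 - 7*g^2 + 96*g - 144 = (g + 4)*(g^3 - 10*g^2 + 33*g - 36) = (g - 3)*(g + 4)*(g^2 - 7*g + 12) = (g - 3)^2*(g + 4)*(g - 4)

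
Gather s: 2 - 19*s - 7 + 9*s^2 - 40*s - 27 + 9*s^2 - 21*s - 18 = 18*s^2 - 80*s - 50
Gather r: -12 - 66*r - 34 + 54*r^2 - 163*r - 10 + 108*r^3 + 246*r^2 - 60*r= 108*r^3 + 300*r^2 - 289*r - 56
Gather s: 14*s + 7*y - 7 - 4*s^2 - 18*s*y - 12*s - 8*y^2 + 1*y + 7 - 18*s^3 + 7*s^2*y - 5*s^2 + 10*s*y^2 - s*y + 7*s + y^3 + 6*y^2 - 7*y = -18*s^3 + s^2*(7*y - 9) + s*(10*y^2 - 19*y + 9) + y^3 - 2*y^2 + y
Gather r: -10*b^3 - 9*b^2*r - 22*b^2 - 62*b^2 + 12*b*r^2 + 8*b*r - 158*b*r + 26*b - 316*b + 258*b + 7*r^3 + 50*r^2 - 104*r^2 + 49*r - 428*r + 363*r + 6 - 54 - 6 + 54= -10*b^3 - 84*b^2 - 32*b + 7*r^3 + r^2*(12*b - 54) + r*(-9*b^2 - 150*b - 16)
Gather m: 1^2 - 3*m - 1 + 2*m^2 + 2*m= 2*m^2 - m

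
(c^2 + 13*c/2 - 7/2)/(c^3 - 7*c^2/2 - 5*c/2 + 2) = (c + 7)/(c^2 - 3*c - 4)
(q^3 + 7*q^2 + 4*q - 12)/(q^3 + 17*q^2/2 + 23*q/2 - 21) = 2*(q + 2)/(2*q + 7)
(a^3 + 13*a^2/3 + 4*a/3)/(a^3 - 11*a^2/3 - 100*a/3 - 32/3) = a/(a - 8)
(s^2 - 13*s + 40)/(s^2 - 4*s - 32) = (s - 5)/(s + 4)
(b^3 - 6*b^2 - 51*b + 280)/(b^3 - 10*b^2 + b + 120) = (b + 7)/(b + 3)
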